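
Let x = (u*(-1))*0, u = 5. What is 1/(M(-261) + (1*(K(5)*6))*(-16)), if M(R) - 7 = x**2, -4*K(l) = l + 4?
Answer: 1/223 ≈ 0.0044843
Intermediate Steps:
x = 0 (x = (5*(-1))*0 = -5*0 = 0)
K(l) = -1 - l/4 (K(l) = -(l + 4)/4 = -(4 + l)/4 = -1 - l/4)
M(R) = 7 (M(R) = 7 + 0**2 = 7 + 0 = 7)
1/(M(-261) + (1*(K(5)*6))*(-16)) = 1/(7 + (1*((-1 - 1/4*5)*6))*(-16)) = 1/(7 + (1*((-1 - 5/4)*6))*(-16)) = 1/(7 + (1*(-9/4*6))*(-16)) = 1/(7 + (1*(-27/2))*(-16)) = 1/(7 - 27/2*(-16)) = 1/(7 + 216) = 1/223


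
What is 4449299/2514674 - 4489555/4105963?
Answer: 6978889839867/10325158401062 ≈ 0.67591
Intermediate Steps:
4449299/2514674 - 4489555/4105963 = 6978889839867/10325158401062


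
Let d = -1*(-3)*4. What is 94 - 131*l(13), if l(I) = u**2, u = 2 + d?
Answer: -25582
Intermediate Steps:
d = 12 (d = 3*4 = 12)
u = 14 (u = 2 + 12 = 14)
l(I) = 196 (l(I) = 14**2 = 196)
94 - 131*l(13) = 94 - 131*196 = 94 - 25676 = -25582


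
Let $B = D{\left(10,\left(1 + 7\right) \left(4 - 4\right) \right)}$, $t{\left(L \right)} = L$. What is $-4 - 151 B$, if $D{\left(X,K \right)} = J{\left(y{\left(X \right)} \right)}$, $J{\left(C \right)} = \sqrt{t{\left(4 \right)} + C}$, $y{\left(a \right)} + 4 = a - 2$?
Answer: $-4 - 302 \sqrt{2} \approx -431.09$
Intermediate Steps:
$y{\left(a \right)} = -6 + a$ ($y{\left(a \right)} = -4 + \left(a - 2\right) = -4 + \left(-2 + a\right) = -6 + a$)
$J{\left(C \right)} = \sqrt{4 + C}$
$D{\left(X,K \right)} = \sqrt{-2 + X}$ ($D{\left(X,K \right)} = \sqrt{4 + \left(-6 + X\right)} = \sqrt{-2 + X}$)
$B = 2 \sqrt{2}$ ($B = \sqrt{-2 + 10} = \sqrt{8} = 2 \sqrt{2} \approx 2.8284$)
$-4 - 151 B = -4 - 151 \cdot 2 \sqrt{2} = -4 - 302 \sqrt{2}$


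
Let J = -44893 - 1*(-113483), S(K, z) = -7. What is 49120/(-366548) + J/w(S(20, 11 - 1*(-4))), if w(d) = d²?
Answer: 897825730/641459 ≈ 1399.7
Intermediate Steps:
J = 68590 (J = -44893 + 113483 = 68590)
49120/(-366548) + J/w(S(20, 11 - 1*(-4))) = 49120/(-366548) + 68590/((-7)²) = 49120*(-1/366548) + 68590/49 = -12280/91637 + 68590*(1/49) = -12280/91637 + 68590/49 = 897825730/641459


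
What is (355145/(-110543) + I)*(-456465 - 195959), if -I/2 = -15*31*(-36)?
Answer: 2414839645768840/110543 ≈ 2.1845e+10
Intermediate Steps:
I = -33480 (I = -2*(-15*31)*(-36) = -(-930)*(-36) = -2*16740 = -33480)
(355145/(-110543) + I)*(-456465 - 195959) = (355145/(-110543) - 33480)*(-456465 - 195959) = (355145*(-1/110543) - 33480)*(-652424) = (-355145/110543 - 33480)*(-652424) = -3701334785/110543*(-652424) = 2414839645768840/110543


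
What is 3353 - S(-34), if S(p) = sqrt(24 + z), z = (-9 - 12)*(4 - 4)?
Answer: 3353 - 2*sqrt(6) ≈ 3348.1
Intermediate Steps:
z = 0 (z = -21*0 = 0)
S(p) = 2*sqrt(6) (S(p) = sqrt(24 + 0) = sqrt(24) = 2*sqrt(6))
3353 - S(-34) = 3353 - 2*sqrt(6)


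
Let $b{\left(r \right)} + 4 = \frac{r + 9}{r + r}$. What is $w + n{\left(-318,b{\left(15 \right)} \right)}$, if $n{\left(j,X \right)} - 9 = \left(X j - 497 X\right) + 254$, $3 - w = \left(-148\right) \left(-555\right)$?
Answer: $-79266$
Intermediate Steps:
$w = -82137$ ($w = 3 - \left(-148\right) \left(-555\right) = 3 - 82140 = -82137$)
$b{\left(r \right)} = -4 + \frac{9 + r}{2 r}$ ($b{\left(r \right)} = -4 + \frac{r + 9}{r + r} = -4 + \frac{9 + r}{2 r}$)
$n{\left(j,X \right)} = 263 - 497 X + X j$ ($n{\left(j,X \right)} = 9 + \left(\left(X j - 497 X\right) + 254\right) = 9 + \left(\left(- 497 X + X j\right) + 254\right) = 9 + \left(254 - 497 X + X j\right) = 263 - 497 X + X j$)
$w + n{\left(-318,b{\left(15 \right)} \right)} = -82137 + \left(263 - 497 \frac{9 - 105}{2 \cdot 15} + \frac{9 - 105}{2 \cdot 15} \left(-318\right)\right) = -82137 + \left(263 - 497 \cdot \frac{1}{2} \cdot \frac{1}{15} \left(9 - 105\right) + \frac{1}{2} \cdot \frac{1}{15} \left(9 - 105\right) \left(-318\right)\right) = -82137 + \left(263 - 497 \cdot \frac{1}{2} \cdot \frac{1}{15} \left(-96\right) + \frac{1}{2} \cdot \frac{1}{15} \left(-96\right) \left(-318\right)\right) = -82137 - -2871 = -82137 + \left(263 + \frac{7952}{5} + \frac{5088}{5}\right) = -82137 + 2871 = -79266$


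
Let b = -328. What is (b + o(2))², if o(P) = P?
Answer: 106276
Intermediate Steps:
(b + o(2))² = (-328 + 2)² = (-326)² = 106276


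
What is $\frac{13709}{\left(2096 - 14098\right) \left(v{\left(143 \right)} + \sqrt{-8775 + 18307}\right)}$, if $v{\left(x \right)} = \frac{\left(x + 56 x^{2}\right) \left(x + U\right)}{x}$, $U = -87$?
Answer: $- \frac{768567667}{301784031683121} + \frac{13709 \sqrt{2383}}{1207136126732484} \approx -2.5462 \cdot 10^{-6}$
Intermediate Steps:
$v{\left(x \right)} = \frac{\left(-87 + x\right) \left(x + 56 x^{2}\right)}{x}$ ($v{\left(x \right)} = \frac{\left(x + 56 x^{2}\right) \left(x - 87\right)}{x} = \frac{\left(x + 56 x^{2}\right) \left(-87 + x\right)}{x} = \frac{\left(-87 + x\right) \left(x + 56 x^{2}\right)}{x}$)
$\frac{13709}{\left(2096 - 14098\right) \left(v{\left(143 \right)} + \sqrt{-8775 + 18307}\right)} = \frac{13709}{\left(2096 - 14098\right) \left(\left(-87 - 696553 + 56 \cdot 143^{2}\right) + \sqrt{-8775 + 18307}\right)} = \frac{13709}{\left(-12002\right) \left(\left(-87 - 696553 + 56 \cdot 20449\right) + \sqrt{9532}\right)} = \frac{13709}{\left(-12002\right) \left(\left(-87 - 696553 + 1145144\right) + 2 \sqrt{2383}\right)} = \frac{13709}{\left(-12002\right) \left(448504 + 2 \sqrt{2383}\right)} = \frac{13709}{-5382945008 - 24004 \sqrt{2383}}$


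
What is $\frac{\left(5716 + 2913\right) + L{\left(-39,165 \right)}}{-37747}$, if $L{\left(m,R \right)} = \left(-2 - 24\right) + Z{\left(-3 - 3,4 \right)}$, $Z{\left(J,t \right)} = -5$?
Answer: $- \frac{8598}{37747} \approx -0.22778$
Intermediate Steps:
$L{\left(m,R \right)} = -31$ ($L{\left(m,R \right)} = \left(-2 - 24\right) - 5 = -26 - 5 = -31$)
$\frac{\left(5716 + 2913\right) + L{\left(-39,165 \right)}}{-37747} = \frac{\left(5716 + 2913\right) - 31}{-37747} = \left(8629 - 31\right) \left(- \frac{1}{37747}\right) = 8598 \left(- \frac{1}{37747}\right) = - \frac{8598}{37747}$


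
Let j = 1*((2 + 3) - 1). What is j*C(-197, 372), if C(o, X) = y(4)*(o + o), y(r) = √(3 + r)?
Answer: -1576*√7 ≈ -4169.7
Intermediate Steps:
C(o, X) = 2*o*√7 (C(o, X) = √(3 + 4)*(o + o) = √7*(2*o) = 2*o*√7)
j = 4 (j = 1*(5 - 1) = 1*4 = 4)
j*C(-197, 372) = 4*(2*(-197)*√7) = 4*(-394*√7) = -1576*√7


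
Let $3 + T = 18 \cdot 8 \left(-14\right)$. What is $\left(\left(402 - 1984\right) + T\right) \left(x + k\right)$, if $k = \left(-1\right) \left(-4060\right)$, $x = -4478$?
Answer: $1505218$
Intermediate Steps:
$T = -2019$ ($T = -3 + 18 \cdot 8 \left(-14\right) = -3 + 144 \left(-14\right) = -3 - 2016 = -2019$)
$k = 4060$
$\left(\left(402 - 1984\right) + T\right) \left(x + k\right) = \left(\left(402 - 1984\right) - 2019\right) \left(-4478 + 4060\right) = \left(\left(402 - 1984\right) - 2019\right) \left(-418\right) = \left(-1582 - 2019\right) \left(-418\right) = \left(-3601\right) \left(-418\right) = 1505218$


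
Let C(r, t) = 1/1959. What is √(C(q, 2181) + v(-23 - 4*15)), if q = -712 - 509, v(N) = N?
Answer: 2*I*√79631391/1959 ≈ 9.1104*I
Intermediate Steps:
q = -1221
C(r, t) = 1/1959
√(C(q, 2181) + v(-23 - 4*15)) = √(1/1959 + (-23 - 4*15)) = √(1/1959 + (-23 - 60)) = √(1/1959 - 83) = √(-162596/1959) = 2*I*√79631391/1959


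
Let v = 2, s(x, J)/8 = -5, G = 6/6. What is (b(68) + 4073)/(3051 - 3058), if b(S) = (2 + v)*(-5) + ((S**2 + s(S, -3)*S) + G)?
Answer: -5958/7 ≈ -851.14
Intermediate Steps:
G = 1 (G = 6*(1/6) = 1)
s(x, J) = -40 (s(x, J) = 8*(-5) = -40)
b(S) = -19 + S**2 - 40*S (b(S) = (2 + 2)*(-5) + ((S**2 - 40*S) + 1) = 4*(-5) + (1 + S**2 - 40*S) = -20 + (1 + S**2 - 40*S) = -19 + S**2 - 40*S)
(b(68) + 4073)/(3051 - 3058) = ((-19 + 68**2 - 40*68) + 4073)/(3051 - 3058) = ((-19 + 4624 - 2720) + 4073)/(-7) = (1885 + 4073)*(-1/7) = 5958*(-1/7) = -5958/7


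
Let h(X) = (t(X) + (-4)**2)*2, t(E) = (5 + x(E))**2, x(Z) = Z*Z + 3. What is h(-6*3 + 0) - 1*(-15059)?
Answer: 235539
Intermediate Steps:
x(Z) = 3 + Z**2 (x(Z) = Z**2 + 3 = 3 + Z**2)
t(E) = (8 + E**2)**2 (t(E) = (5 + (3 + E**2))**2 = (8 + E**2)**2)
h(X) = 32 + 2*(8 + X**2)**2 (h(X) = ((8 + X**2)**2 + (-4)**2)*2 = ((8 + X**2)**2 + 16)*2 = (16 + (8 + X**2)**2)*2 = 32 + 2*(8 + X**2)**2)
h(-6*3 + 0) - 1*(-15059) = (32 + 2*(8 + (-6*3 + 0)**2)**2) - 1*(-15059) = (32 + 2*(8 + (-18 + 0)**2)**2) + 15059 = (32 + 2*(8 + (-18)**2)**2) + 15059 = (32 + 2*(8 + 324)**2) + 15059 = (32 + 2*332**2) + 15059 = (32 + 2*110224) + 15059 = (32 + 220448) + 15059 = 220480 + 15059 = 235539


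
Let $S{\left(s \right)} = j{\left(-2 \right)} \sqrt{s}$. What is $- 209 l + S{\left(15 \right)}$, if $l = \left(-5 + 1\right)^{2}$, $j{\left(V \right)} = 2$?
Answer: $-3344 + 2 \sqrt{15} \approx -3336.3$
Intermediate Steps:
$l = 16$ ($l = \left(-4\right)^{2} = 16$)
$S{\left(s \right)} = 2 \sqrt{s}$
$- 209 l + S{\left(15 \right)} = \left(-209\right) 16 + 2 \sqrt{15} = -3344 + 2 \sqrt{15}$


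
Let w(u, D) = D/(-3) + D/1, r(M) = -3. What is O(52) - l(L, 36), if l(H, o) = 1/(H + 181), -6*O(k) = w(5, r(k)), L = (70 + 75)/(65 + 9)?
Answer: 4439/13539 ≈ 0.32787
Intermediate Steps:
L = 145/74 ≈ 1.9595
w(u, D) = 2*D/3 (w(u, D) = D*(-⅓) + D*1 = -D/3 + D = 2*D/3)
O(k) = ⅓ (O(k) = -(-3)/9 = -⅙*(-2) = ⅓)
l(H, o) = 1/(181 + H)
O(52) - l(L, 36) = ⅓ - 1/(181 + 145/74) = ⅓ - 1/13539/74 = ⅓ - 1*74/13539 = ⅓ - 74/13539 = 4439/13539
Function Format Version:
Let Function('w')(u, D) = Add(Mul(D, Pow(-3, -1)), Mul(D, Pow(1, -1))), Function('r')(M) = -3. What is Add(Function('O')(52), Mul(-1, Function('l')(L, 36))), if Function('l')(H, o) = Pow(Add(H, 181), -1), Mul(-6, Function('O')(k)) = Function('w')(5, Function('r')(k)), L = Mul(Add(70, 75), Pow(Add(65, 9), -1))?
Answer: Rational(4439, 13539) ≈ 0.32787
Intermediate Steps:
L = Rational(145, 74) (L = Mul(145, Pow(74, -1)) = Mul(145, Rational(1, 74)) = Rational(145, 74) ≈ 1.9595)
Function('w')(u, D) = Mul(Rational(2, 3), D) (Function('w')(u, D) = Add(Mul(D, Rational(-1, 3)), Mul(D, 1)) = Add(Mul(Rational(-1, 3), D), D) = Mul(Rational(2, 3), D))
Function('O')(k) = Rational(1, 3) (Function('O')(k) = Mul(Rational(-1, 6), Mul(Rational(2, 3), -3)) = Mul(Rational(-1, 6), -2) = Rational(1, 3))
Function('l')(H, o) = Pow(Add(181, H), -1)
Add(Function('O')(52), Mul(-1, Function('l')(L, 36))) = Add(Rational(1, 3), Mul(-1, Pow(Add(181, Rational(145, 74)), -1))) = Add(Rational(1, 3), Mul(-1, Pow(Rational(13539, 74), -1))) = Add(Rational(1, 3), Mul(-1, Rational(74, 13539))) = Add(Rational(1, 3), Rational(-74, 13539)) = Rational(4439, 13539)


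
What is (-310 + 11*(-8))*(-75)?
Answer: 29850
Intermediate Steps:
(-310 + 11*(-8))*(-75) = (-310 - 88)*(-75) = -398*(-75) = 29850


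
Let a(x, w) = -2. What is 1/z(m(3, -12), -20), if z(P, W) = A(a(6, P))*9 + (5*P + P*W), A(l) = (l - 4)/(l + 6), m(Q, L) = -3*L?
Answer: -2/1107 ≈ -0.0018067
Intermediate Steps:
A(l) = (-4 + l)/(6 + l)
z(P, W) = -27/2 + 5*P + P*W (z(P, W) = ((-4 - 2)/(6 - 2))*9 + (5*P + P*W) = (-6/4)*9 + (5*P + P*W) = ((¼)*(-6))*9 + (5*P + P*W) = -3/2*9 + (5*P + P*W) = -27/2 + (5*P + P*W) = -27/2 + 5*P + P*W)
1/z(m(3, -12), -20) = 1/(-27/2 + 5*(-3*(-12)) - 3*(-12)*(-20)) = 1/(-27/2 + 5*36 + 36*(-20)) = 1/(-27/2 + 180 - 720) = 1/(-1107/2) = -2/1107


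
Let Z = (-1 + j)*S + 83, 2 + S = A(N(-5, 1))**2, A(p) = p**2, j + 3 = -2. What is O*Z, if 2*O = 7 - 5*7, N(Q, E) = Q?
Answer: 51170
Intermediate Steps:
j = -5 (j = -3 - 2 = -5)
O = -14 (O = (7 - 5*7)/2 = (7 - 35)/2 = (1/2)*(-28) = -14)
S = 623 (S = -2 + ((-5)**2)**2 = -2 + 25**2 = -2 + 625 = 623)
Z = -3655 (Z = (-1 - 5)*623 + 83 = -6*623 + 83 = -3738 + 83 = -3655)
O*Z = -14*(-3655) = 51170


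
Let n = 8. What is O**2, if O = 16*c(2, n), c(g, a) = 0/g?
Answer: 0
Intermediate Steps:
c(g, a) = 0
O = 0 (O = 16*0 = 0)
O**2 = 0**2 = 0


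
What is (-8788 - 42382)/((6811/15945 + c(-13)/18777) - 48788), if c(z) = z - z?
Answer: 815905650/777917849 ≈ 1.0488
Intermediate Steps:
c(z) = 0
(-8788 - 42382)/((6811/15945 + c(-13)/18777) - 48788) = (-8788 - 42382)/((6811/15945 + 0/18777) - 48788) = -51170/((6811*(1/15945) + 0*(1/18777)) - 48788) = -51170/((6811/15945 + 0) - 48788) = -51170/(6811/15945 - 48788) = -51170/(-777917849/15945) = -51170*(-15945/777917849) = 815905650/777917849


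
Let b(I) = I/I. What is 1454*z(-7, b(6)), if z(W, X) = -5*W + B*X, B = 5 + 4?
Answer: 63976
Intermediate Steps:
B = 9
b(I) = 1
z(W, X) = -5*W + 9*X
1454*z(-7, b(6)) = 1454*(-5*(-7) + 9*1) = 1454*(35 + 9) = 1454*44 = 63976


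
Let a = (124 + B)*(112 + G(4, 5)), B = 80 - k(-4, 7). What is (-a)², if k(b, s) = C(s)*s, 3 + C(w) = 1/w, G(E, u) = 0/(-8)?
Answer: 629407744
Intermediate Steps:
G(E, u) = 0 (G(E, u) = 0*(-⅛) = 0)
C(w) = -3 + 1/w
k(b, s) = s*(-3 + 1/s) (k(b, s) = (-3 + 1/s)*s = s*(-3 + 1/s))
B = 100 (B = 80 - (1 - 3*7) = 80 - (1 - 21) = 80 - 1*(-20) = 80 + 20 = 100)
a = 25088 (a = (124 + 100)*(112 + 0) = 224*112 = 25088)
(-a)² = (-1*25088)² = (-25088)² = 629407744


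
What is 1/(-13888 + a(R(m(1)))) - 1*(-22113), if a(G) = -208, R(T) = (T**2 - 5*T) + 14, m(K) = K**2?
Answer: 311704847/14096 ≈ 22113.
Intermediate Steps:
R(T) = 14 + T**2 - 5*T
1/(-13888 + a(R(m(1)))) - 1*(-22113) = 1/(-13888 - 208) - 1*(-22113) = 1/(-14096) + 22113 = -1/14096 + 22113 = 311704847/14096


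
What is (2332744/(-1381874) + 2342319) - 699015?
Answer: 1135418369476/690937 ≈ 1.6433e+6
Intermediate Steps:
(2332744/(-1381874) + 2342319) - 699015 = (2332744*(-1/1381874) + 2342319) - 699015 = (-1166372/690937 + 2342319) - 699015 = 1618393696531/690937 - 699015 = 1135418369476/690937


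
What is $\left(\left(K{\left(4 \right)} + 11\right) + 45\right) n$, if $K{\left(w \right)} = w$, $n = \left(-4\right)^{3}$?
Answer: $-3840$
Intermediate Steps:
$n = -64$
$\left(\left(K{\left(4 \right)} + 11\right) + 45\right) n = \left(\left(4 + 11\right) + 45\right) \left(-64\right) = \left(15 + 45\right) \left(-64\right) = 60 \left(-64\right) = -3840$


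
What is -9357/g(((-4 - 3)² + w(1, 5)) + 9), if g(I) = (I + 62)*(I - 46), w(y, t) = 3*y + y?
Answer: -9357/1984 ≈ -4.7162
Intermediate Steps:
w(y, t) = 4*y
g(I) = (-46 + I)*(62 + I) (g(I) = (62 + I)*(-46 + I) = (-46 + I)*(62 + I))
-9357/g(((-4 - 3)² + w(1, 5)) + 9) = -9357/(-2852 + (((-4 - 3)² + 4*1) + 9)² + 16*(((-4 - 3)² + 4*1) + 9)) = -9357/(-2852 + (((-7)² + 4) + 9)² + 16*(((-7)² + 4) + 9)) = -9357/(-2852 + ((49 + 4) + 9)² + 16*((49 + 4) + 9)) = -9357/(-2852 + (53 + 9)² + 16*(53 + 9)) = -9357/(-2852 + 62² + 16*62) = -9357/(-2852 + 3844 + 992) = -9357/1984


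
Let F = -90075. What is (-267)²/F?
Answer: -23763/30025 ≈ -0.79144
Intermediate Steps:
(-267)²/F = (-267)²/(-90075) = 71289*(-1/90075) = -23763/30025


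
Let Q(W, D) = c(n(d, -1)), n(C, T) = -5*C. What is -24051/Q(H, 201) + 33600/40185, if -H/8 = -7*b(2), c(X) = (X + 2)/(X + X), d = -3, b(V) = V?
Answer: -1932940790/45543 ≈ -42442.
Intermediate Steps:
c(X) = (2 + X)/(2*X) (c(X) = (2 + X)/((2*X)) = (2 + X)*(1/(2*X)) = (2 + X)/(2*X))
H = 112 (H = -(-56)*2 = -8*(-14) = 112)
Q(W, D) = 17/30 (Q(W, D) = (2 - 5*(-3))/(2*((-5*(-3)))) = (1/2)*(2 + 15)/15 = (1/2)*(1/15)*17 = 17/30)
-24051/Q(H, 201) + 33600/40185 = -24051/17/30 + 33600/40185 = -24051*30/17 + 33600*(1/40185) = -721530/17 + 2240/2679 = -1932940790/45543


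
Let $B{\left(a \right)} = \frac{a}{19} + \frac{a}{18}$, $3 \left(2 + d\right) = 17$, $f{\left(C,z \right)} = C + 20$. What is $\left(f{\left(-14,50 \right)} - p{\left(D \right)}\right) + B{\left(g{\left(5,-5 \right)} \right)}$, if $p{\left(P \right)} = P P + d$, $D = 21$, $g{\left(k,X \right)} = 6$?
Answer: $- \frac{24967}{57} \approx -438.02$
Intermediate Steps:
$f{\left(C,z \right)} = 20 + C$
$d = \frac{11}{3}$ ($d = -2 + \frac{1}{3} \cdot 17 = -2 + \frac{17}{3} = \frac{11}{3} \approx 3.6667$)
$B{\left(a \right)} = \frac{37 a}{342}$ ($B{\left(a \right)} = a \frac{1}{19} + a \frac{1}{18} = \frac{a}{19} + \frac{a}{18} = \frac{37 a}{342}$)
$p{\left(P \right)} = \frac{11}{3} + P^{2}$ ($p{\left(P \right)} = P P + \frac{11}{3} = P^{2} + \frac{11}{3} = \frac{11}{3} + P^{2}$)
$\left(f{\left(-14,50 \right)} - p{\left(D \right)}\right) + B{\left(g{\left(5,-5 \right)} \right)} = \left(\left(20 - 14\right) - \left(\frac{11}{3} + 21^{2}\right)\right) + \frac{37}{342} \cdot 6 = \left(6 - \left(\frac{11}{3} + 441\right)\right) + \frac{37}{57} = \left(6 - \frac{1334}{3}\right) + \frac{37}{57} = - \frac{1316}{3} + \frac{37}{57} = - \frac{24967}{57}$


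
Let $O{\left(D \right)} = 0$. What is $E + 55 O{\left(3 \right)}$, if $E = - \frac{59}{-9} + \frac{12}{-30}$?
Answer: $\frac{277}{45} \approx 6.1556$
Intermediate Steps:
$E = \frac{277}{45}$ ($E = \left(-59\right) \left(- \frac{1}{9}\right) + 12 \left(- \frac{1}{30}\right) = \frac{59}{9} - \frac{2}{5} = \frac{277}{45} \approx 6.1556$)
$E + 55 O{\left(3 \right)} = \frac{277}{45} + 55 \cdot 0 = \frac{277}{45} + 0 = \frac{277}{45}$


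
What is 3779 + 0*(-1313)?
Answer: 3779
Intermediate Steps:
3779 + 0*(-1313) = 3779 + 0 = 3779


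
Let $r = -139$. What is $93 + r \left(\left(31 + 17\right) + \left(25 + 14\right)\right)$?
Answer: $-12000$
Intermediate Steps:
$93 + r \left(\left(31 + 17\right) + \left(25 + 14\right)\right) = 93 - 139 \left(\left(31 + 17\right) + \left(25 + 14\right)\right) = 93 - 139 \left(48 + 39\right) = 93 - 12093 = -12000$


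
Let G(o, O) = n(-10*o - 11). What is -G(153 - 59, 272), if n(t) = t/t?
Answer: -1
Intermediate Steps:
n(t) = 1
G(o, O) = 1
-G(153 - 59, 272) = -1*1 = -1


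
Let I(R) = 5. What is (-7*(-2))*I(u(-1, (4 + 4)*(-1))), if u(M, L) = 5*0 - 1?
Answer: 70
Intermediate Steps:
u(M, L) = -1 (u(M, L) = 0 - 1 = -1)
(-7*(-2))*I(u(-1, (4 + 4)*(-1))) = -7*(-2)*5 = 14*5 = 70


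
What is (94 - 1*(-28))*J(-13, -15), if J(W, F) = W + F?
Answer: -3416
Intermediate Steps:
J(W, F) = F + W
(94 - 1*(-28))*J(-13, -15) = (94 - 1*(-28))*(-15 - 13) = (94 + 28)*(-28) = 122*(-28) = -3416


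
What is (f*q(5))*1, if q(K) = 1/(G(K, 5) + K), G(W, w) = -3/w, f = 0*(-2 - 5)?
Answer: 0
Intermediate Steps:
f = 0 (f = 0*(-7) = 0)
q(K) = 1/(-⅗ + K) (q(K) = 1/(-3/5 + K) = 1/(-3*⅕ + K) = 1/(-⅗ + K))
(f*q(5))*1 = (0*(5/(-3 + 5*5)))*1 = (0*(5/(-3 + 25)))*1 = (0*(5/22))*1 = 0*1 = 0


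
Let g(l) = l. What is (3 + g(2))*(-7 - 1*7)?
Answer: -70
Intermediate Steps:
(3 + g(2))*(-7 - 1*7) = (3 + 2)*(-7 - 1*7) = 5*(-7 - 7) = 5*(-14) = -70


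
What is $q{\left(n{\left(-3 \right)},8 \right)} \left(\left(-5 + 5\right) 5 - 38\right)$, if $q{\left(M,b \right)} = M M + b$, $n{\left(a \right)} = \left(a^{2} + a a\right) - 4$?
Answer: $-7752$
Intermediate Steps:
$n{\left(a \right)} = -4 + 2 a^{2}$ ($n{\left(a \right)} = \left(a^{2} + a^{2}\right) - 4 = 2 a^{2} - 4 = -4 + 2 a^{2}$)
$q{\left(M,b \right)} = b + M^{2}$ ($q{\left(M,b \right)} = M^{2} + b = b + M^{2}$)
$q{\left(n{\left(-3 \right)},8 \right)} \left(\left(-5 + 5\right) 5 - 38\right) = \left(8 + \left(-4 + 2 \left(-3\right)^{2}\right)^{2}\right) \left(\left(-5 + 5\right) 5 - 38\right) = \left(8 + \left(-4 + 2 \cdot 9\right)^{2}\right) \left(0 \cdot 5 - 38\right) = \left(8 + \left(-4 + 18\right)^{2}\right) \left(0 - 38\right) = \left(8 + 14^{2}\right) \left(-38\right) = \left(8 + 196\right) \left(-38\right) = 204 \left(-38\right) = -7752$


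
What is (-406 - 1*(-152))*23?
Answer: -5842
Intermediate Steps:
(-406 - 1*(-152))*23 = (-406 + 152)*23 = -254*23 = -5842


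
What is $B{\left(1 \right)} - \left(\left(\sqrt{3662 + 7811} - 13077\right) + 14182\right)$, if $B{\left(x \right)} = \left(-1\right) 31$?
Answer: $-1136 - \sqrt{11473} \approx -1243.1$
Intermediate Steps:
$B{\left(x \right)} = -31$
$B{\left(1 \right)} - \left(\left(\sqrt{3662 + 7811} - 13077\right) + 14182\right) = -31 - \left(\left(\sqrt{3662 + 7811} - 13077\right) + 14182\right) = -31 - \left(\left(\sqrt{11473} - 13077\right) + 14182\right) = -31 - \left(\left(-13077 + \sqrt{11473}\right) + 14182\right) = -31 - \left(1105 + \sqrt{11473}\right) = -1136 - \sqrt{11473}$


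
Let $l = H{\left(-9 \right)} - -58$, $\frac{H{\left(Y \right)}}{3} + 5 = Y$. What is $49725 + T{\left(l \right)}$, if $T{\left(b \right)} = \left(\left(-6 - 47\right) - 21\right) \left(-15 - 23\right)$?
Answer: $52537$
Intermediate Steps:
$H{\left(Y \right)} = -15 + 3 Y$
$l = 16$ ($l = \left(-15 + 3 \left(-9\right)\right) - -58 = \left(-15 - 27\right) + 58 = -42 + 58 = 16$)
$T{\left(b \right)} = 2812$ ($T{\left(b \right)} = \left(\left(-6 - 47\right) - 21\right) \left(-38\right) = \left(-53 - 21\right) \left(-38\right) = \left(-74\right) \left(-38\right) = 2812$)
$49725 + T{\left(l \right)} = 49725 + 2812 = 52537$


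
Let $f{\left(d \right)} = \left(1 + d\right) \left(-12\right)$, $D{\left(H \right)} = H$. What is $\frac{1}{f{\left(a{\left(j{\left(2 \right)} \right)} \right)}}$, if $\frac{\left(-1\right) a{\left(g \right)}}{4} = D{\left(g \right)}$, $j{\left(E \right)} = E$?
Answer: $\frac{1}{84} \approx 0.011905$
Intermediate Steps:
$a{\left(g \right)} = - 4 g$
$f{\left(d \right)} = -12 - 12 d$
$\frac{1}{f{\left(a{\left(j{\left(2 \right)} \right)} \right)}} = \frac{1}{-12 - 12 \left(\left(-4\right) 2\right)} = \frac{1}{-12 - -96} = \frac{1}{-12 + 96} = \frac{1}{84}$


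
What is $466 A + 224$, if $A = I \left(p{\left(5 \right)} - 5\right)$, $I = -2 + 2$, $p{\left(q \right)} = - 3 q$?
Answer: $224$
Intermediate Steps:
$I = 0$
$A = 0$ ($A = 0 \left(\left(-3\right) 5 - 5\right) = 0 \left(-15 - 5\right) = 0 \left(-20\right) = 0$)
$466 A + 224 = 466 \cdot 0 + 224 = 0 + 224 = 224$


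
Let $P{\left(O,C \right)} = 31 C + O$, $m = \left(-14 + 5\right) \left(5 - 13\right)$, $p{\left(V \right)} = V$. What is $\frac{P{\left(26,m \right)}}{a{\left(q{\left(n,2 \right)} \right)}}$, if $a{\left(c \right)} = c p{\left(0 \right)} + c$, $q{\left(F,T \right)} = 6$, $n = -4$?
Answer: $\frac{1129}{3} \approx 376.33$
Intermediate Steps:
$a{\left(c \right)} = c$ ($a{\left(c \right)} = c 0 + c = 0 + c = c$)
$m = 72$ ($m = \left(-9\right) \left(-8\right) = 72$)
$P{\left(O,C \right)} = O + 31 C$
$\frac{P{\left(26,m \right)}}{a{\left(q{\left(n,2 \right)} \right)}} = \frac{26 + 31 \cdot 72}{6} = \left(26 + 2232\right) \frac{1}{6} = 2258 \cdot \frac{1}{6} = \frac{1129}{3}$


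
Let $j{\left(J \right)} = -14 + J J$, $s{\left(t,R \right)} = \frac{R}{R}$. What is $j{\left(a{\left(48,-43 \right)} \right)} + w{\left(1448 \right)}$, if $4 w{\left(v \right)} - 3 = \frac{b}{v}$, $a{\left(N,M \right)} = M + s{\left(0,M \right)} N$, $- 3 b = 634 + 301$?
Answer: $\frac{203233}{17376} \approx 11.696$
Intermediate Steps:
$b = - \frac{935}{3}$ ($b = - \frac{634 + 301}{3} = \left(- \frac{1}{3}\right) 935 = - \frac{935}{3} \approx -311.67$)
$s{\left(t,R \right)} = 1$
$a{\left(N,M \right)} = M + N$ ($a{\left(N,M \right)} = M + 1 N = M + N$)
$w{\left(v \right)} = \frac{3}{4} - \frac{935}{12 v}$ ($w{\left(v \right)} = \frac{3}{4} + \frac{\left(- \frac{935}{3}\right) \frac{1}{v}}{4} = \frac{3}{4} - \frac{935}{12 v}$)
$j{\left(J \right)} = -14 + J^{2}$
$j{\left(a{\left(48,-43 \right)} \right)} + w{\left(1448 \right)} = \left(-14 + \left(-43 + 48\right)^{2}\right) + \frac{-935 + 9 \cdot 1448}{12 \cdot 1448} = \left(-14 + 5^{2}\right) + \frac{1}{12} \cdot \frac{1}{1448} \left(-935 + 13032\right) = \left(-14 + 25\right) + \frac{1}{12} \cdot \frac{1}{1448} \cdot 12097 = 11 + \frac{12097}{17376} = \frac{203233}{17376}$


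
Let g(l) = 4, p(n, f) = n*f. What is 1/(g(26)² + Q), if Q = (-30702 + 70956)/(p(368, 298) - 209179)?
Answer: 99515/1551986 ≈ 0.064121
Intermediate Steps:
p(n, f) = f*n
Q = -40254/99515 (Q = (-30702 + 70956)/(298*368 - 209179) = 40254/(109664 - 209179) = 40254/(-99515) = 40254*(-1/99515) = -40254/99515 ≈ -0.40450)
1/(g(26)² + Q) = 1/(4² - 40254/99515) = 1/(16 - 40254/99515) = 1/(1551986/99515) = 99515/1551986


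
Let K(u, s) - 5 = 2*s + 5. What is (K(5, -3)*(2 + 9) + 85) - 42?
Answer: 87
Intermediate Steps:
K(u, s) = 10 + 2*s (K(u, s) = 5 + (2*s + 5) = 5 + (5 + 2*s) = 10 + 2*s)
(K(5, -3)*(2 + 9) + 85) - 42 = ((10 + 2*(-3))*(2 + 9) + 85) - 42 = ((10 - 6)*11 + 85) - 42 = (4*11 + 85) - 42 = (44 + 85) - 42 = 129 - 42 = 87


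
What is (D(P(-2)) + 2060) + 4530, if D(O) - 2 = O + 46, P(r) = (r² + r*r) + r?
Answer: 6644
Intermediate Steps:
P(r) = r + 2*r² (P(r) = (r² + r²) + r = 2*r² + r = r + 2*r²)
D(O) = 48 + O (D(O) = 2 + (O + 46) = 2 + (46 + O) = 48 + O)
(D(P(-2)) + 2060) + 4530 = ((48 - 2*(1 + 2*(-2))) + 2060) + 4530 = ((48 - 2*(1 - 4)) + 2060) + 4530 = ((48 - 2*(-3)) + 2060) + 4530 = ((48 + 6) + 2060) + 4530 = (54 + 2060) + 4530 = 2114 + 4530 = 6644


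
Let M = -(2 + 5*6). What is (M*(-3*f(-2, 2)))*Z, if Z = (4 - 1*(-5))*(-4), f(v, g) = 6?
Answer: -20736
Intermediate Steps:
Z = -36 (Z = (4 + 5)*(-4) = 9*(-4) = -36)
M = -32 (M = -(2 + 30) = -1*32 = -32)
(M*(-3*f(-2, 2)))*Z = -(-96)*6*(-36) = -32*(-18)*(-36) = 576*(-36) = -20736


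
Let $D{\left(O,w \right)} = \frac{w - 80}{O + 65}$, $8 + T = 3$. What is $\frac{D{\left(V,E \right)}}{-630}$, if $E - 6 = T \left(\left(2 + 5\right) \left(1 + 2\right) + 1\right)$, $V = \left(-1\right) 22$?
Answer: $\frac{92}{13545} \approx 0.0067922$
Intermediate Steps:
$T = -5$ ($T = -8 + 3 = -5$)
$V = -22$
$E = -104$ ($E = 6 - 5 \left(\left(2 + 5\right) \left(1 + 2\right) + 1\right) = 6 - 5 \left(7 \cdot 3 + 1\right) = 6 - 5 \left(21 + 1\right) = 6 - 110 = -104$)
$D{\left(O,w \right)} = \frac{-80 + w}{65 + O}$
$\frac{D{\left(V,E \right)}}{-630} = \frac{\frac{1}{65 - 22} \left(-80 - 104\right)}{-630} = \frac{1}{43} \left(-184\right) \left(- \frac{1}{630}\right) = \left(- \frac{184}{43}\right) \left(- \frac{1}{630}\right) = \frac{92}{13545}$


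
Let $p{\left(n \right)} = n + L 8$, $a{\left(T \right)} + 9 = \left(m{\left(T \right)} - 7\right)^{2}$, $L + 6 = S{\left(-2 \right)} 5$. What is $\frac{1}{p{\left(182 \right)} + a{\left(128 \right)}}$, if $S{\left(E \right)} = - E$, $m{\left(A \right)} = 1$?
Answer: $\frac{1}{241} \approx 0.0041494$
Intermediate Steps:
$L = 4$ ($L = -6 + \left(-1\right) \left(-2\right) 5 = -6 + 2 \cdot 5 = -6 + 10 = 4$)
$a{\left(T \right)} = 27$ ($a{\left(T \right)} = -9 + \left(1 - 7\right)^{2} = -9 + \left(-6\right)^{2} = -9 + 36 = 27$)
$p{\left(n \right)} = 32 + n$ ($p{\left(n \right)} = n + 4 \cdot 8 = n + 32 = 32 + n$)
$\frac{1}{p{\left(182 \right)} + a{\left(128 \right)}} = \frac{1}{\left(32 + 182\right) + 27} = \frac{1}{214 + 27} = \frac{1}{241}$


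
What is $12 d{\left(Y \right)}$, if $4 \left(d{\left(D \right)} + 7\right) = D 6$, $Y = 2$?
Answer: $-48$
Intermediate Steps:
$d{\left(D \right)} = -7 + \frac{3 D}{2}$ ($d{\left(D \right)} = -7 + \frac{D 6}{4} = -7 + \frac{6 D}{4} = -7 + \frac{3 D}{2}$)
$12 d{\left(Y \right)} = 12 \left(-7 + \frac{3}{2} \cdot 2\right) = 12 \left(-7 + 3\right) = 12 \left(-4\right) = -48$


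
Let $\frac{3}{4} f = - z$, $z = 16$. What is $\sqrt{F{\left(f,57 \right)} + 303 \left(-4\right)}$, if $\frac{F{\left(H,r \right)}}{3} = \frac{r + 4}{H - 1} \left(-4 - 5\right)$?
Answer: $\frac{i \sqrt{5109621}}{67} \approx 33.738 i$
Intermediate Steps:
$f = - \frac{64}{3}$ ($f = \frac{4 \left(\left(-1\right) 16\right)}{3} = \frac{4}{3} \left(-16\right) = - \frac{64}{3} \approx -21.333$)
$F{\left(H,r \right)} = - \frac{27 \left(4 + r\right)}{-1 + H}$ ($F{\left(H,r \right)} = 3 \frac{r + 4}{H - 1} \left(-4 - 5\right) = 3 \frac{4 + r}{-1 + H} \left(-9\right) = 3 \left(- \frac{9 \left(4 + r\right)}{-1 + H}\right) = - \frac{27 \left(4 + r\right)}{-1 + H}$)
$\sqrt{F{\left(f,57 \right)} + 303 \left(-4\right)} = \sqrt{\frac{27 \left(-4 - 57\right)}{-1 - \frac{64}{3}} + 303 \left(-4\right)} = \sqrt{\frac{27 \left(-4 - 57\right)}{- \frac{67}{3}} - 1212} = \sqrt{27 \left(- \frac{3}{67}\right) \left(-61\right) - 1212} = \sqrt{\frac{4941}{67} - 1212} = \sqrt{- \frac{76263}{67}} = \frac{i \sqrt{5109621}}{67}$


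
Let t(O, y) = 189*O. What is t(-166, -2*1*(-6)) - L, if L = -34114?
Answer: 2740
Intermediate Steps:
t(-166, -2*1*(-6)) - L = 189*(-166) - 1*(-34114) = -31374 + 34114 = 2740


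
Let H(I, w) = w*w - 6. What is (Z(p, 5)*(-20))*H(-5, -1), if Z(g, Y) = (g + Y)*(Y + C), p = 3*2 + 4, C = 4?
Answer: 13500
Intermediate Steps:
H(I, w) = -6 + w**2 (H(I, w) = w**2 - 6 = -6 + w**2)
p = 10 (p = 6 + 4 = 10)
Z(g, Y) = (4 + Y)*(Y + g) (Z(g, Y) = (g + Y)*(Y + 4) = (Y + g)*(4 + Y) = (4 + Y)*(Y + g))
(Z(p, 5)*(-20))*H(-5, -1) = ((5**2 + 4*5 + 4*10 + 5*10)*(-20))*(-6 + (-1)**2) = ((25 + 20 + 40 + 50)*(-20))*(-6 + 1) = (135*(-20))*(-5) = -2700*(-5) = 13500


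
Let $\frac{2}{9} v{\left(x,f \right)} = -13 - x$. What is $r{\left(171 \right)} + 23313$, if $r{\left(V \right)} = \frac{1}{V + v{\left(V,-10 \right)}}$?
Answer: $\frac{15316640}{657} \approx 23313.0$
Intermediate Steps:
$v{\left(x,f \right)} = - \frac{117}{2} - \frac{9 x}{2}$ ($v{\left(x,f \right)} = \frac{9 \left(-13 - x\right)}{2} = - \frac{117}{2} - \frac{9 x}{2}$)
$r{\left(V \right)} = \frac{1}{- \frac{117}{2} - \frac{7 V}{2}}$ ($r{\left(V \right)} = \frac{1}{V - \left(\frac{117}{2} + \frac{9 V}{2}\right)} = \frac{1}{- \frac{117}{2} - \frac{7 V}{2}}$)
$r{\left(171 \right)} + 23313 = - \frac{2}{117 + 7 \cdot 171} + 23313 = - \frac{2}{117 + 1197} + 23313 = - \frac{2}{1314} + 23313 = \left(-2\right) \frac{1}{1314} + 23313 = - \frac{1}{657} + 23313 = \frac{15316640}{657}$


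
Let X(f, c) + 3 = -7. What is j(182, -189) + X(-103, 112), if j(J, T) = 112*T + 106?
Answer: -21072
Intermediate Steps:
X(f, c) = -10 (X(f, c) = -3 - 7 = -10)
j(J, T) = 106 + 112*T
j(182, -189) + X(-103, 112) = (106 + 112*(-189)) - 10 = (106 - 21168) - 10 = -21062 - 10 = -21072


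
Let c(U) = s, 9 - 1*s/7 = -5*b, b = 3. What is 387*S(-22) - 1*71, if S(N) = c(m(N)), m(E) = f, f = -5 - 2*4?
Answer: 64945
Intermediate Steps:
f = -13 (f = -5 - 8 = -13)
m(E) = -13
s = 168 (s = 63 - (-35)*3 = 63 - 7*(-15) = 63 + 105 = 168)
c(U) = 168
S(N) = 168
387*S(-22) - 1*71 = 387*168 - 1*71 = 65016 - 71 = 64945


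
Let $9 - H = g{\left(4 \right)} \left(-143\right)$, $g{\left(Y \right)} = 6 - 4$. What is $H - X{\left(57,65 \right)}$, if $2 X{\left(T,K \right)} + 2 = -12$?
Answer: $302$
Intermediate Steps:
$X{\left(T,K \right)} = -7$ ($X{\left(T,K \right)} = -1 + \frac{1}{2} \left(-12\right) = -1 - 6 = -7$)
$g{\left(Y \right)} = 2$ ($g{\left(Y \right)} = 6 - 4 = 2$)
$H = 295$ ($H = 9 - 2 \left(-143\right) = 9 - -286 = 9 + 286 = 295$)
$H - X{\left(57,65 \right)} = 295 - -7 = 295 + 7 = 302$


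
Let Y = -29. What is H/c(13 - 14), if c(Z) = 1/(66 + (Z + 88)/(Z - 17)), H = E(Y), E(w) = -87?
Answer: -10643/2 ≈ -5321.5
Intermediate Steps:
H = -87
c(Z) = 1/(66 + (88 + Z)/(-17 + Z))
H/c(13 - 14) = -87*(-1034 + 67*(13 - 14))/(-17 + (13 - 14)) = -87*(-1034 + 67*(-1))/(-17 - 1) = -87/(-18/(-1034 - 67)) = -87/(-18/(-1101)) = -87/((-1/1101*(-18))) = -87/6/367 = -87*367/6 = -10643/2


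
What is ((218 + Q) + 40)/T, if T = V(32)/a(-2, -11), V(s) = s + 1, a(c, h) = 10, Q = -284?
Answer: -260/33 ≈ -7.8788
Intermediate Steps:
V(s) = 1 + s
T = 33/10 (T = (1 + 32)/10 = 33*(⅒) = 33/10 ≈ 3.3000)
((218 + Q) + 40)/T = ((218 - 284) + 40)/(33/10) = (-66 + 40)*(10/33) = -26*10/33 = -260/33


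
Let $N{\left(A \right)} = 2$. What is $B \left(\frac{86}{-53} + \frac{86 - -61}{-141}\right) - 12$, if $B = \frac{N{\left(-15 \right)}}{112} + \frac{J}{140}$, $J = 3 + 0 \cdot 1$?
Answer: $- \frac{8442789}{697480} \approx -12.105$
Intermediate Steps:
$J = 3$ ($J = 3 + 0 = 3$)
$B = \frac{11}{280}$ ($B = \frac{2}{112} + \frac{3}{140} = 2 \cdot \frac{1}{112} + 3 \cdot \frac{1}{140} = \frac{1}{56} + \frac{3}{140} = \frac{11}{280} \approx 0.039286$)
$B \left(\frac{86}{-53} + \frac{86 - -61}{-141}\right) - 12 = \frac{11 \left(\frac{86}{-53} + \frac{86 - -61}{-141}\right)}{280} - 12 = \frac{11 \left(86 \left(- \frac{1}{53}\right) + \left(86 + 61\right) \left(- \frac{1}{141}\right)\right)}{280} - 12 = \frac{11 \left(- \frac{86}{53} + 147 \left(- \frac{1}{141}\right)\right)}{280} - 12 = \frac{11 \left(- \frac{86}{53} - \frac{49}{47}\right)}{280} - 12 = \frac{11}{280} \left(- \frac{6639}{2491}\right) - 12 = - \frac{73029}{697480} - 12 = - \frac{8442789}{697480}$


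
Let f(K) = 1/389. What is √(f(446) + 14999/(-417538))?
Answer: 3*I*√97761484268954/162422282 ≈ 0.18262*I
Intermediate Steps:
f(K) = 1/389
√(f(446) + 14999/(-417538)) = √(1/389 + 14999/(-417538)) = √(1/389 + 14999*(-1/417538)) = √(1/389 - 14999/417538) = √(-5417073/162422282) = 3*I*√97761484268954/162422282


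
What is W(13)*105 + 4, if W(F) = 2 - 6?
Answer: -416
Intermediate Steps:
W(F) = -4
W(13)*105 + 4 = -4*105 + 4 = -420 + 4 = -416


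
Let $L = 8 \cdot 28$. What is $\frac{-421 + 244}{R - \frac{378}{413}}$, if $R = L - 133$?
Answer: $- \frac{10443}{5315} \approx -1.9648$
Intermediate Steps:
$L = 224$
$R = 91$ ($R = 224 - 133 = 91$)
$\frac{-421 + 244}{R - \frac{378}{413}} = \frac{-421 + 244}{91 - \frac{378}{413}} = - \frac{177}{91 - \frac{54}{59}} = - \frac{177}{\frac{5315}{59}} = \left(-177\right) \frac{59}{5315} = - \frac{10443}{5315}$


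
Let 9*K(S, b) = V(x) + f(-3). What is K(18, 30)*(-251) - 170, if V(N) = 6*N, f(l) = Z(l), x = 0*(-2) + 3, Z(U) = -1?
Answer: -5797/9 ≈ -644.11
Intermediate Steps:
x = 3 (x = 0 + 3 = 3)
f(l) = -1
K(S, b) = 17/9 (K(S, b) = (6*3 - 1)/9 = (18 - 1)/9 = (⅑)*17 = 17/9)
K(18, 30)*(-251) - 170 = (17/9)*(-251) - 170 = -4267/9 - 170 = -5797/9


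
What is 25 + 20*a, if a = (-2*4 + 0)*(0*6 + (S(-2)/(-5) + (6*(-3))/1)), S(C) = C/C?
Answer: 2937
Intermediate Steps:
S(C) = 1
a = 728/5 (a = (-2*4 + 0)*(0*6 + (1/(-5) + (6*(-3))/1)) = (-8 + 0)*(0 + (1*(-1/5) - 18*1)) = -8*(0 + (-1/5 - 18)) = -8*(0 - 91/5) = -8*(-91/5) = 728/5 ≈ 145.60)
25 + 20*a = 25 + 20*(728/5) = 25 + 2912 = 2937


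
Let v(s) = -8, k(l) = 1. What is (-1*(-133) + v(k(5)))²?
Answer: 15625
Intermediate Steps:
(-1*(-133) + v(k(5)))² = (-1*(-133) - 8)² = (133 - 8)² = 125² = 15625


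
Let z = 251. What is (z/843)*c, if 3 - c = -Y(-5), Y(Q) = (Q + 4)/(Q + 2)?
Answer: 2510/2529 ≈ 0.99249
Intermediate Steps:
Y(Q) = (4 + Q)/(2 + Q)
c = 10/3 (c = 3 - (-1)*(4 - 5)/(2 - 5) = 3 - (-1)*-1/(-3) = 3 - (-1)*(-⅓*(-1)) = 3 - (-1)/3 = 3 - 1*(-⅓) = 3 + ⅓ = 10/3 ≈ 3.3333)
(z/843)*c = (251/843)*(10/3) = 2510/2529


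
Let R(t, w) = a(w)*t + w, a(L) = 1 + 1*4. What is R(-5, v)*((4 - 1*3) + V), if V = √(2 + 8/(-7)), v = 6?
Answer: -19 - 19*√42/7 ≈ -36.591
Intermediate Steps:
a(L) = 5 (a(L) = 1 + 4 = 5)
V = √42/7 (V = √(2 + 8*(-⅐)) = √(2 - 8/7) = √(6/7) = √42/7 ≈ 0.92582)
R(t, w) = w + 5*t (R(t, w) = 5*t + w = w + 5*t)
R(-5, v)*((4 - 1*3) + V) = (6 + 5*(-5))*((4 - 1*3) + √42/7) = (6 - 25)*((4 - 3) + √42/7) = -19*(1 + √42/7) = -19 - 19*√42/7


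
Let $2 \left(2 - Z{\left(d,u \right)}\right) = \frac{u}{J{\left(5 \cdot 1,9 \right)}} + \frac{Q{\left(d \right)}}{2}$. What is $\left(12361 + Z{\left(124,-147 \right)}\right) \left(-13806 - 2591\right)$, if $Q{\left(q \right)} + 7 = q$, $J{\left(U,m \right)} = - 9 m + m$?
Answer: $- \frac{9706548487}{48} \approx -2.0222 \cdot 10^{8}$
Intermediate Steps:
$J{\left(U,m \right)} = - 8 m$
$Q{\left(q \right)} = -7 + q$
$Z{\left(d,u \right)} = \frac{15}{4} - \frac{d}{4} + \frac{u}{144}$ ($Z{\left(d,u \right)} = 2 - \frac{\frac{u}{\left(-8\right) 9} + \frac{-7 + d}{2}}{2} = 2 - \frac{\frac{u}{-72} + \left(-7 + d\right) \frac{1}{2}}{2} = 2 - \frac{u \left(- \frac{1}{72}\right) + \left(- \frac{7}{2} + \frac{d}{2}\right)}{2} = 2 - \frac{- \frac{u}{72} + \left(- \frac{7}{2} + \frac{d}{2}\right)}{2} = 2 - \frac{- \frac{7}{2} + \frac{d}{2} - \frac{u}{72}}{2} = 2 + \left(\frac{7}{4} - \frac{d}{4} + \frac{u}{144}\right) = \frac{15}{4} - \frac{d}{4} + \frac{u}{144}$)
$\left(12361 + Z{\left(124,-147 \right)}\right) \left(-13806 - 2591\right) = \left(12361 + \left(\frac{15}{4} - 31 + \frac{1}{144} \left(-147\right)\right)\right) \left(-13806 - 2591\right) = \left(12361 - \frac{1357}{48}\right) \left(-16397\right) = \frac{591971}{48} \left(-16397\right) = - \frac{9706548487}{48}$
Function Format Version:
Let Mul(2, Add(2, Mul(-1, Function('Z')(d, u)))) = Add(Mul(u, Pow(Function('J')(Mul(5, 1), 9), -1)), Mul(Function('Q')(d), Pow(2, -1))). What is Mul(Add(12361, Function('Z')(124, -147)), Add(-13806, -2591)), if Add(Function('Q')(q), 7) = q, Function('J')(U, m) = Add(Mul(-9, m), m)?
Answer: Rational(-9706548487, 48) ≈ -2.0222e+8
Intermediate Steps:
Function('J')(U, m) = Mul(-8, m)
Function('Q')(q) = Add(-7, q)
Function('Z')(d, u) = Add(Rational(15, 4), Mul(Rational(-1, 4), d), Mul(Rational(1, 144), u)) (Function('Z')(d, u) = Add(2, Mul(Rational(-1, 2), Add(Mul(u, Pow(Mul(-8, 9), -1)), Mul(Add(-7, d), Pow(2, -1))))) = Add(2, Mul(Rational(-1, 2), Add(Mul(u, Pow(-72, -1)), Mul(Add(-7, d), Rational(1, 2))))) = Add(2, Mul(Rational(-1, 2), Add(Mul(u, Rational(-1, 72)), Add(Rational(-7, 2), Mul(Rational(1, 2), d))))) = Add(2, Mul(Rational(-1, 2), Add(Mul(Rational(-1, 72), u), Add(Rational(-7, 2), Mul(Rational(1, 2), d))))) = Add(2, Mul(Rational(-1, 2), Add(Rational(-7, 2), Mul(Rational(1, 2), d), Mul(Rational(-1, 72), u)))) = Add(2, Add(Rational(7, 4), Mul(Rational(-1, 4), d), Mul(Rational(1, 144), u))) = Add(Rational(15, 4), Mul(Rational(-1, 4), d), Mul(Rational(1, 144), u)))
Mul(Add(12361, Function('Z')(124, -147)), Add(-13806, -2591)) = Mul(Add(12361, Add(Rational(15, 4), Mul(Rational(-1, 4), 124), Mul(Rational(1, 144), -147))), Add(-13806, -2591)) = Mul(Add(12361, Add(Rational(15, 4), -31, Rational(-49, 48))), -16397) = Mul(Add(12361, Rational(-1357, 48)), -16397) = Mul(Rational(591971, 48), -16397) = Rational(-9706548487, 48)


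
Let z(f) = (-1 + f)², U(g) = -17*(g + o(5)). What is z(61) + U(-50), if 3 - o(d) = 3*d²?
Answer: 5674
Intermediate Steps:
o(d) = 3 - 3*d²
U(g) = 1224 - 17*g (U(g) = -17*(g + (3 - 3*5²)) = -17*(g + (3 - 3*25)) = -17*(g + (3 - 75)) = -17*(g - 72) = -17*(-72 + g) = 1224 - 17*g)
z(61) + U(-50) = (-1 + 61)² + (1224 - 17*(-50)) = 60² + (1224 + 850) = 3600 + 2074 = 5674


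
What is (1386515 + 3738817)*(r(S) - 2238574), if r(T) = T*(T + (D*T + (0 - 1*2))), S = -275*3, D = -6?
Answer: -28907123621268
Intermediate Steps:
S = -825
r(T) = T*(-2 - 5*T) (r(T) = T*(T + (-6*T + (0 - 1*2))) = T*(T + (-6*T + (0 - 2))) = T*(T + (-6*T - 2)) = T*(T + (-2 - 6*T)) = T*(-2 - 5*T))
(1386515 + 3738817)*(r(S) - 2238574) = (1386515 + 3738817)*(-1*(-825)*(2 + 5*(-825)) - 2238574) = 5125332*(-1*(-825)*(2 - 4125) - 2238574) = 5125332*(-1*(-825)*(-4123) - 2238574) = 5125332*(-3401475 - 2238574) = 5125332*(-5640049) = -28907123621268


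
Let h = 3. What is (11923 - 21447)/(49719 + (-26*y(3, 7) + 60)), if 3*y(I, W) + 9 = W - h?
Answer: -28572/149467 ≈ -0.19116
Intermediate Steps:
y(I, W) = -4 + W/3 (y(I, W) = -3 + (W - 1*3)/3 = -3 + (W - 3)/3 = -3 + (-3 + W)/3 = -3 + (-1 + W/3) = -4 + W/3)
(11923 - 21447)/(49719 + (-26*y(3, 7) + 60)) = (11923 - 21447)/(49719 + (-26*(-4 + (⅓)*7) + 60)) = -9524/(49719 + (-26*(-4 + 7/3) + 60)) = -9524/(49719 + (-26*(-5/3) + 60)) = -9524/(49719 + (130/3 + 60)) = -9524/(49719 + 310/3) = -9524/149467/3 = -9524*3/149467 = -28572/149467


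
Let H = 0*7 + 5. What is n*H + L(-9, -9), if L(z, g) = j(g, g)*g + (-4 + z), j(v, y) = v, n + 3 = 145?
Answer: 778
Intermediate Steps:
n = 142 (n = -3 + 145 = 142)
L(z, g) = -4 + z + g² (L(z, g) = g*g + (-4 + z) = g² + (-4 + z) = -4 + z + g²)
H = 5 (H = 0 + 5 = 5)
n*H + L(-9, -9) = 142*5 + (-4 - 9 + (-9)²) = 710 + (-4 - 9 + 81) = 710 + 68 = 778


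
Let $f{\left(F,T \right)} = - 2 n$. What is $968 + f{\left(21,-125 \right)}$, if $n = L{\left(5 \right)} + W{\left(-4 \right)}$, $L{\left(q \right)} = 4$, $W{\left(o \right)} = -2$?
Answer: $964$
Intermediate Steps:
$n = 2$ ($n = 4 - 2 = 2$)
$f{\left(F,T \right)} = -4$ ($f{\left(F,T \right)} = \left(-2\right) 2 = -4$)
$968 + f{\left(21,-125 \right)} = 968 - 4 = 964$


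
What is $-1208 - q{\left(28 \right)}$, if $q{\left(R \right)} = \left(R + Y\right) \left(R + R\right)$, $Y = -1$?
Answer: $-2720$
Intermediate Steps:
$q{\left(R \right)} = 2 R \left(-1 + R\right)$ ($q{\left(R \right)} = \left(R - 1\right) \left(R + R\right) = \left(-1 + R\right) 2 R = 2 R \left(-1 + R\right)$)
$-1208 - q{\left(28 \right)} = -1208 - 2 \cdot 28 \left(-1 + 28\right) = -1208 - 2 \cdot 28 \cdot 27 = -1208 - 1512 = -2720$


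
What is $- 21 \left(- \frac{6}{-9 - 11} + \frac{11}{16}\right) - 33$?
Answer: $- \frac{4299}{80} \approx -53.737$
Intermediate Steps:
$- 21 \left(- \frac{6}{-9 - 11} + \frac{11}{16}\right) - 33 = - 21 \left(- \frac{6}{-9 - 11} + 11 \cdot \frac{1}{16}\right) - 33 = - 21 \left(- \frac{6}{-20} + \frac{11}{16}\right) - 33 = - 21 \left(\left(-6\right) \left(- \frac{1}{20}\right) + \frac{11}{16}\right) - 33 = - 21 \left(\frac{3}{10} + \frac{11}{16}\right) - 33 = \left(-21\right) \frac{79}{80} - 33 = - \frac{1659}{80} - 33 = - \frac{4299}{80}$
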